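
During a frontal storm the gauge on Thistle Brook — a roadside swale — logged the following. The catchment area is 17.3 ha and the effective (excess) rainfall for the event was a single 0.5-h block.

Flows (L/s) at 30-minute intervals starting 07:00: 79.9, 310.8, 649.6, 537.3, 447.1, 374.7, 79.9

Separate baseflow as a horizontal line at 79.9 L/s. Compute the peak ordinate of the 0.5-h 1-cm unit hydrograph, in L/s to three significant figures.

Direct runoff: 0.0, 230.9, 569.7, 457.4, 367.2, 294.8, 0.0 L/s; ΣQ_DR = 1920 L/s, peak = 569.7 L/s.
Runoff depth d = ΣQ_DR·Δt / A = 1920 × 1800 / (17.3 ha) = 19.98 mm.
The 1-cm UH is the DRH scaled by (10 mm)/d, so U_p = 569.7 × 10/19.98 = 285 L/s.

U_p ≈ 285 L/s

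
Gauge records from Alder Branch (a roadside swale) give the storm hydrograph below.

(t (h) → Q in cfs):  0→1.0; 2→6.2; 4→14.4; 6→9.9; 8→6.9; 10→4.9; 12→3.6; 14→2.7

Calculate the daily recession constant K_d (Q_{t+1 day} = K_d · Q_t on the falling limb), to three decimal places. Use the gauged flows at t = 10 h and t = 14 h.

Between t = 10 h and t = 14 h the flow falls from 4.9 to 2.7 cfs over 2×2 h = 4 h.
Per-interval ratio K = (2.7/4.9)^(1/2) = 0.7423; K_d = K^(24/2) = 0.028.

K_d ≈ 0.028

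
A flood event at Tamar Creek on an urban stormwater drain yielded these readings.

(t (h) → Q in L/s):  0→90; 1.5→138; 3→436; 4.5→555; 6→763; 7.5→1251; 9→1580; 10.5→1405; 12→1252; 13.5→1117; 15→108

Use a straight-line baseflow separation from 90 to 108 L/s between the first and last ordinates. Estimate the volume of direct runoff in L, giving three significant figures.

V ≈ 4.11 × 10^7 L

Direct-runoff ordinates (Q − Q_b): 0.00, 46.20, 342.40, 459.60, 665.80, 1152.00, 1479.20, 1302.40, 1147.60, 1010.80, 0.00 L/s.
ΣQ_DR = 7606 L/s.
With Δt = 1.5 h = 5400 s, V = ΣQ_DR · Δt = 7606 × 5400 = 4.11 × 10^7 L.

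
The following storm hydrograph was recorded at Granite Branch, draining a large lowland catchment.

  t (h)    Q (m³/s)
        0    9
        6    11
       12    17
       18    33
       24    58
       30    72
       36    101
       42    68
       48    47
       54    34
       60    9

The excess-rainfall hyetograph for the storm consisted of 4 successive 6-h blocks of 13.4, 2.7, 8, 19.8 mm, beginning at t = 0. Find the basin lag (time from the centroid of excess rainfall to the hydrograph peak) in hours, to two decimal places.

t_L ≈ 22.33 h

Centroid of excess rainfall: t_c = Σ P_i·t̄_i / ΣP_i = 13.6743 h (block centres at 3, 9, 15, 21 h).
Hydrograph peak occurs at t = 36 h, so basin lag t_L = 36 − 13.6743 = 22.33 h.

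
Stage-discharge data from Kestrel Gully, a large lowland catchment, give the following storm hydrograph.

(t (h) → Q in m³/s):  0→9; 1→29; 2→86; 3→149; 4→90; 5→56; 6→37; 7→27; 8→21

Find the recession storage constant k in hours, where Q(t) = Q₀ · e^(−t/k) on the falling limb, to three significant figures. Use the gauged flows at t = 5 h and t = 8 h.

k ≈ 3.06 h

On the falling limb, Q drops from 56 to 21 m³/s between t = 5 h and t = 8 h (Δt = 3 h).
k = −Δt / ln(Q₂/Q₁) = −3 / ln(21/56) = 3.06 h.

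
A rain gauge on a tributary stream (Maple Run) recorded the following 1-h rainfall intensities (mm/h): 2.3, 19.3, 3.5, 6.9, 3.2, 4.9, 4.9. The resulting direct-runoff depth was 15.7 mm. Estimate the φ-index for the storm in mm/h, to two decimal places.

Only the 2 blocks with intensity above φ contribute runoff: 19.3, 6.9 mm/h.
Σ(I−φ)·Δt = d  ⇒  (19.3+6.9 − 2φ)·1 = 15.7
φ = (26.20 − 15.7/1) / 2 = 5.25 mm/h.

φ ≈ 5.25 mm/h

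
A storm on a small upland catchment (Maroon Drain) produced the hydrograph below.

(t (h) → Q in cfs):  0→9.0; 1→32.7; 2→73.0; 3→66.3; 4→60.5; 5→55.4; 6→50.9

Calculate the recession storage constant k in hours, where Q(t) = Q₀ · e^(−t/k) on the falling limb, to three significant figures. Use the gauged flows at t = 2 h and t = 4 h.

On the falling limb, Q drops from 73.0 to 60.5 cfs between t = 2 h and t = 4 h (Δt = 2 h).
k = −Δt / ln(Q₂/Q₁) = −2 / ln(60.5/73.0) = 10.6 h.

k ≈ 10.6 h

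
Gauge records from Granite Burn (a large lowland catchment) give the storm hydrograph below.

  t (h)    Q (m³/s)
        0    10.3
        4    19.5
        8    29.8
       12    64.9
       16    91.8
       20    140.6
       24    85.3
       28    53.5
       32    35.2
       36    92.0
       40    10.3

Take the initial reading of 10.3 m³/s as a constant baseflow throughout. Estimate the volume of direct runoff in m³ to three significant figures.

Direct-runoff ordinates (Q − Q_b): 0.0, 9.2, 19.5, 54.6, 81.5, 130.3, 75.0, 43.2, 24.9, 81.7, 0.0 m³/s.
ΣQ_DR = 519.9 m³/s.
With Δt = 4 h = 14400 s, V = ΣQ_DR · Δt = 519.9 × 14400 = 7.49 × 10^6 m³.

V ≈ 7.49 × 10^6 m³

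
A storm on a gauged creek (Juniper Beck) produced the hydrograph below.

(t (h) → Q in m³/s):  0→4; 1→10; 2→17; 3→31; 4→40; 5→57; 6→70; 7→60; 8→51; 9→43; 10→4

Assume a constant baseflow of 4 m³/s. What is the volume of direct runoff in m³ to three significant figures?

Direct-runoff ordinates (Q − Q_b): 0.0, 6.0, 13.0, 27.0, 36.0, 53.0, 66.0, 56.0, 47.0, 39.0, 0.0 m³/s.
ΣQ_DR = 343.0 m³/s.
With Δt = 1 h = 3600 s, V = ΣQ_DR · Δt = 343.0 × 3600 = 1.23 × 10^6 m³.

V ≈ 1.23 × 10^6 m³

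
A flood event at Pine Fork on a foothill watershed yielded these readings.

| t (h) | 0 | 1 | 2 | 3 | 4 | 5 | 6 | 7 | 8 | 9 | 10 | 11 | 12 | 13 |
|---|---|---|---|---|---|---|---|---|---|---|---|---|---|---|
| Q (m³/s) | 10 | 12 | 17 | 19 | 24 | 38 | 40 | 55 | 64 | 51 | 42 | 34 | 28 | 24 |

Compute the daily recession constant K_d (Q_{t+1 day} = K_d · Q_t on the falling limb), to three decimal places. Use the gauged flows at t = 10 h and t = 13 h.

Between t = 10 h and t = 13 h the flow falls from 42 to 24 m³/s over 3×1 h = 3 h.
Per-interval ratio K = (24/42)^(1/3) = 0.8298; K_d = K^(24/1) = 0.011.

K_d ≈ 0.011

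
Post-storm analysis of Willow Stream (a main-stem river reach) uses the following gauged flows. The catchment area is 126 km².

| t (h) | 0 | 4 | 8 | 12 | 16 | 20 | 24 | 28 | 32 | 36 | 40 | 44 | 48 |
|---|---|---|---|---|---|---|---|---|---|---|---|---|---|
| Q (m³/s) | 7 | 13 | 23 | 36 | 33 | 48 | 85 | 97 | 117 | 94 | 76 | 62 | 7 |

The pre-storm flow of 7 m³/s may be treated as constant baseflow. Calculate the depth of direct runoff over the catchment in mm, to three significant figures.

d ≈ 69.4 mm

Direct runoff: 0.0, 6.0, 16.0, 29.0, 26.0, 41.0, 78.0, 90.0, 110.0, 87.0, 69.0, 55.0, 0.0 m³/s; ΣQ_DR = 607.0 m³/s.
V = ΣQ_DR · Δt = 607.0 × 14400 s = 8.741 × 10^6 m³.
Over A = 126 km², depth = V / A = 69.4 mm.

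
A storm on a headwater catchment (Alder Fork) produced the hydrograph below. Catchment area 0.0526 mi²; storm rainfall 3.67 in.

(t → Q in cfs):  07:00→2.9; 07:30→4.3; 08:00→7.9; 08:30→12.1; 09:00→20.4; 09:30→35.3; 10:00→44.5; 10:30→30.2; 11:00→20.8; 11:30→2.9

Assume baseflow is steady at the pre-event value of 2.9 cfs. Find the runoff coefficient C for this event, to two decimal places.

ΣQ_DR = 152.3 cfs; V = ΣQ_DR·Δt = 2.741 × 10^5 ft³.
Runoff depth d = V / A = 2.243 in.
C = d / P = 2.243 / 3.67 = 0.61.

C ≈ 0.61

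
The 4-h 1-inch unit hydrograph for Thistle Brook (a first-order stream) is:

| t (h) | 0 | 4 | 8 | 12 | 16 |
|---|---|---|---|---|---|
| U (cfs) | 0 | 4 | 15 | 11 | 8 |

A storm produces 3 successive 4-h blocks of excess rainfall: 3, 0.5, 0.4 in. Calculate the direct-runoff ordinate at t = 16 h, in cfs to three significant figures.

Q ≈ 35.5 cfs

By discrete convolution, Q_j = Σ (P_i / 1 in) · U_{j−i}.
At t = 16 h (j=4): Q = (3/1)·8 + (0.5/1)·11 + (0.4/1)·15 = 35.5 cfs.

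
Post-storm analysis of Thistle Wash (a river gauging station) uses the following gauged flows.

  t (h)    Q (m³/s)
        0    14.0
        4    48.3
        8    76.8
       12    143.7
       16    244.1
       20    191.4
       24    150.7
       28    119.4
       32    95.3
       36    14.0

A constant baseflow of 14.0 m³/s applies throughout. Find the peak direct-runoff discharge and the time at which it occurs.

Q_p = 230.1 m³/s at t = 16 h

Subtracting baseflow gives direct-runoff ordinates: 0.0, 34.3, 62.8, 129.7, 230.1, 177.4, 136.7, 105.4, 81.3, 0.0 m³/s.
The maximum is 230.1 m³/s, occurring at the reading for t = 16 h.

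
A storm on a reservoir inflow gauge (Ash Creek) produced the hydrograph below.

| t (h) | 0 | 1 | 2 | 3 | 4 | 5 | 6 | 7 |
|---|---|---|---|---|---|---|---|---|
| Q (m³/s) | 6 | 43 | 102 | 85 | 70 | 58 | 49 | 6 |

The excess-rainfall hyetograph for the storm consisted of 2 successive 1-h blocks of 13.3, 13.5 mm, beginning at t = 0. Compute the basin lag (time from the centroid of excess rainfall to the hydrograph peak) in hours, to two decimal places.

Centroid of excess rainfall: t_c = Σ P_i·t̄_i / ΣP_i = 1.0037 h (block centres at 0.5, 1.5 h).
Hydrograph peak occurs at t = 2 h, so basin lag t_L = 2 − 1.0037 = 1.00 h.

t_L ≈ 1.00 h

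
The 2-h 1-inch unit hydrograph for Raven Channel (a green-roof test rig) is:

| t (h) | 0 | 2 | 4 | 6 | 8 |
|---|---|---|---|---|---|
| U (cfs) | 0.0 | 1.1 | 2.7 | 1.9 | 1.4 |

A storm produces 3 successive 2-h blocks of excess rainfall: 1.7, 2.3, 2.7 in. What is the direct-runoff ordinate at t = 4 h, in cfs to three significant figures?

By discrete convolution, Q_j = Σ (P_i / 1 in) · U_{j−i}.
At t = 4 h (j=2): Q = (1.7/1)·2.7 + (2.3/1)·1.1 + (2.7/1)·0.0 = 7.12 cfs.

Q ≈ 7.12 cfs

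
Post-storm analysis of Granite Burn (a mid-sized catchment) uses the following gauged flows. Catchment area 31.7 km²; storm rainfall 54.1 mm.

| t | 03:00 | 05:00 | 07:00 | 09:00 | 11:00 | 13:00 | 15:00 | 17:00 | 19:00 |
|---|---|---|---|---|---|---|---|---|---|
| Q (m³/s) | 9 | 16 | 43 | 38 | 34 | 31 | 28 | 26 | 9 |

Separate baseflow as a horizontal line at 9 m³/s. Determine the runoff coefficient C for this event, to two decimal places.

C ≈ 0.64

ΣQ_DR = 153.0 m³/s; V = ΣQ_DR·Δt = 1.102 × 10^6 m³.
Runoff depth d = V / A = 34.75 mm.
C = d / P = 34.75 / 54.1 = 0.64.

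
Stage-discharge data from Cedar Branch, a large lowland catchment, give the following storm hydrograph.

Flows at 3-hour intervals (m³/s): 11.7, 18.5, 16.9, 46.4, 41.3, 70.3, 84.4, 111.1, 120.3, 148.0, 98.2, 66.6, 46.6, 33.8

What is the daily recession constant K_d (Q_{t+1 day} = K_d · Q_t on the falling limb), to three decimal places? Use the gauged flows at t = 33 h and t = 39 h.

Between t = 33 h and t = 39 h the flow falls from 66.6 to 33.8 m³/s over 2×3 h = 6 h.
Per-interval ratio K = (33.8/66.6)^(1/2) = 0.7124; K_d = K^(24/3) = 0.066.

K_d ≈ 0.066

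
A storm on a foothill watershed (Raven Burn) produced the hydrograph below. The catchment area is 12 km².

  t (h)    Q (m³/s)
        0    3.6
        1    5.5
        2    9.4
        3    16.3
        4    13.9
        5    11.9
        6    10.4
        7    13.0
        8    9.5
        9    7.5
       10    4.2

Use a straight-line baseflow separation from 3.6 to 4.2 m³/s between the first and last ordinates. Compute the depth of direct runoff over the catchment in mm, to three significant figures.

Direct runoff: 0.00, 1.84, 5.68, 12.52, 10.06, 8.00, 6.44, 8.98, 5.42, 3.36, 0.00 m³/s; ΣQ_DR = 62.30 m³/s.
V = ΣQ_DR · Δt = 62.30 × 3600 s = 2.243 × 10^5 m³.
Over A = 12 km², depth = V / A = 18.7 mm.

d ≈ 18.7 mm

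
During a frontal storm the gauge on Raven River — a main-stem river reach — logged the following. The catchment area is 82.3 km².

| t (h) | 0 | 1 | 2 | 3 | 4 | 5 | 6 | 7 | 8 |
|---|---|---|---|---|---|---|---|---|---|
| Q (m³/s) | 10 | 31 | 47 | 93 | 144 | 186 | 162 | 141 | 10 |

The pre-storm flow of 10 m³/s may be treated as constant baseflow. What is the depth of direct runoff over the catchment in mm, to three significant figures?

Direct runoff: 0.0, 21.0, 37.0, 83.0, 134.0, 176.0, 152.0, 131.0, 0.0 m³/s; ΣQ_DR = 734.0 m³/s.
V = ΣQ_DR · Δt = 734.0 × 3600 s = 2.642 × 10^6 m³.
Over A = 82.3 km², depth = V / A = 32.1 mm.

d ≈ 32.1 mm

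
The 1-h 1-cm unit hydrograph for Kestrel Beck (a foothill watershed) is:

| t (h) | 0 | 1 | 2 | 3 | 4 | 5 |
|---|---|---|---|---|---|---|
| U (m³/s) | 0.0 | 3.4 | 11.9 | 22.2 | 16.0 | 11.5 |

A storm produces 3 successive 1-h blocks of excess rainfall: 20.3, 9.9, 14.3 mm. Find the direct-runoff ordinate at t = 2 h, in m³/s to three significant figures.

By discrete convolution, Q_j = Σ (P_i / 10 mm) · U_{j−i}.
At t = 2 h (j=2): Q = (20.3/10)·11.9 + (9.9/10)·3.4 + (14.3/10)·0.0 = 27.5 m³/s.

Q ≈ 27.5 m³/s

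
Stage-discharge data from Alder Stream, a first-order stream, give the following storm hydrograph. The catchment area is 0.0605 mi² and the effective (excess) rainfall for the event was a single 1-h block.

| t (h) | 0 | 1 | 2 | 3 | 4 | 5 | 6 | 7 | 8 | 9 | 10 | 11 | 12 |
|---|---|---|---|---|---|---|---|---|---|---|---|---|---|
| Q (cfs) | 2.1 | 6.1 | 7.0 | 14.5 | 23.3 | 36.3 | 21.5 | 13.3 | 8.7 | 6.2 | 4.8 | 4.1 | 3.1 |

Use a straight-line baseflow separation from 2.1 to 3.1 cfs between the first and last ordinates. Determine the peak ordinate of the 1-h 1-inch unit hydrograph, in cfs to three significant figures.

U_p ≈ 11.3 cfs

Direct runoff: 0.00, 3.92, 4.73, 12.15, 20.87, 33.78, 18.90, 10.62, 5.93, 3.35, 1.87, 1.08, 0.00 cfs; ΣQ_DR = 117.2 cfs, peak = 33.78 cfs.
Runoff depth d = ΣQ_DR·Δt / A = 117.2 × 3600 / (0.0605 mi²) = 3.002 in.
The 1-inch UH is the DRH scaled by (1 in)/d, so U_p = 33.78 × 1/3.002 = 11.3 cfs.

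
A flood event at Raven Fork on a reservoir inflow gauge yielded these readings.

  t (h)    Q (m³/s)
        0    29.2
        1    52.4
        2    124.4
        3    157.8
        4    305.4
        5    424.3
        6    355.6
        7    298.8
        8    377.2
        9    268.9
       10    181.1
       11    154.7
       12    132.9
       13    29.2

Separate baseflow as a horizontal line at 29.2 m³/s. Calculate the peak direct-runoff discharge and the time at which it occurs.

Q_p = 395.1 m³/s at t = 5 h

Subtracting baseflow gives direct-runoff ordinates: 0.0, 23.2, 95.2, 128.6, 276.2, 395.1, 326.4, 269.6, 348.0, 239.7, 151.9, 125.5, 103.7, 0.0 m³/s.
The maximum is 395.1 m³/s, occurring at the reading for t = 5 h.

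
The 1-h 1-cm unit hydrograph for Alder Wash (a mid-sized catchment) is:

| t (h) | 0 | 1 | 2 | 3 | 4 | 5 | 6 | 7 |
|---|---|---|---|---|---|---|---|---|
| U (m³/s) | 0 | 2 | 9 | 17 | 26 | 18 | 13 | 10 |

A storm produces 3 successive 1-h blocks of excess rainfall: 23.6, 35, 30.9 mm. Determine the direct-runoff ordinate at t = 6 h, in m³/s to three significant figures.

Q ≈ 174 m³/s

By discrete convolution, Q_j = Σ (P_i / 10 mm) · U_{j−i}.
At t = 6 h (j=6): Q = (23.6/10)·13 + (35/10)·18 + (30.9/10)·26 = 174 m³/s.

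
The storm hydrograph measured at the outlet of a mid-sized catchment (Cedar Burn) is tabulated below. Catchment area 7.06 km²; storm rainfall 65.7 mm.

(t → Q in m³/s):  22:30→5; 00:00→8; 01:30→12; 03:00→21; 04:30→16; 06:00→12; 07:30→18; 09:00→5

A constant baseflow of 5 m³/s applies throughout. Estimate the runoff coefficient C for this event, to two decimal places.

ΣQ_DR = 57.00 m³/s; V = ΣQ_DR·Δt = 3.078 × 10^5 m³.
Runoff depth d = V / A = 43.60 mm.
C = d / P = 43.60 / 65.7 = 0.66.

C ≈ 0.66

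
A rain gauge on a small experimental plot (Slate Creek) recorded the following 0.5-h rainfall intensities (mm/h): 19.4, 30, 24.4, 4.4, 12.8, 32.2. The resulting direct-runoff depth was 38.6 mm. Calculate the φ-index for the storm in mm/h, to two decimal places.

Only the 5 blocks with intensity above φ contribute runoff: 19.4, 30, 24.4, 12.8, 32.2 mm/h.
Σ(I−φ)·Δt = d  ⇒  (19.4+30+24.4+12.8+32.2 − 5φ)·0.5 = 38.6
φ = (118.8 − 38.6/0.5) / 5 = 8.32 mm/h.

φ ≈ 8.32 mm/h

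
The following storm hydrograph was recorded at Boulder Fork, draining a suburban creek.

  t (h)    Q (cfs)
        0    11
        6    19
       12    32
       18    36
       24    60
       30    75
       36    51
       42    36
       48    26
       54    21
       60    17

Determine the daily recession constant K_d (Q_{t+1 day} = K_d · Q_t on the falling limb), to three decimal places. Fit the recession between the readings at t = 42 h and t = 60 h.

K_d ≈ 0.368

Between t = 42 h and t = 60 h the flow falls from 36 to 17 cfs over 3×6 h = 18 h.
Per-interval ratio K = (17/36)^(1/3) = 0.7787; K_d = K^(24/6) = 0.368.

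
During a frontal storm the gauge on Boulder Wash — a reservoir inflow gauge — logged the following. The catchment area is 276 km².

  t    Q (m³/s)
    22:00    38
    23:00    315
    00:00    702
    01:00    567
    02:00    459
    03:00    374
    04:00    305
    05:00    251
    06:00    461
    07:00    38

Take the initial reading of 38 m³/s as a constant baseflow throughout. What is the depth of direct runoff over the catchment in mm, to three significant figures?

d ≈ 40.8 mm

Direct runoff: 0.0, 277.0, 664.0, 529.0, 421.0, 336.0, 267.0, 213.0, 423.0, 0.0 m³/s; ΣQ_DR = 3130 m³/s.
V = ΣQ_DR · Δt = 3130 × 3600 s = 1.127 × 10^7 m³.
Over A = 276 km², depth = V / A = 40.8 mm.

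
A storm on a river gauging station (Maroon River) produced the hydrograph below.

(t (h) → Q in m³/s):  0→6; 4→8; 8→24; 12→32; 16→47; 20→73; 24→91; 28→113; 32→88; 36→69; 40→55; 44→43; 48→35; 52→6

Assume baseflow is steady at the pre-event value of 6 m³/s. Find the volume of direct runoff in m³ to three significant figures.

V ≈ 8.73 × 10^6 m³

Direct-runoff ordinates (Q − Q_b): 0.0, 2.0, 18.0, 26.0, 41.0, 67.0, 85.0, 107.0, 82.0, 63.0, 49.0, 37.0, 29.0, 0.0 m³/s.
ΣQ_DR = 606.0 m³/s.
With Δt = 4 h = 14400 s, V = ΣQ_DR · Δt = 606.0 × 14400 = 8.73 × 10^6 m³.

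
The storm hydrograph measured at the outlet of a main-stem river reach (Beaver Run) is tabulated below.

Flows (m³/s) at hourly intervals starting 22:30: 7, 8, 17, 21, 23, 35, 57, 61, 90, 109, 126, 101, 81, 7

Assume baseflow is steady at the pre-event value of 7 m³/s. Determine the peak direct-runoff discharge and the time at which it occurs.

Q_p = 119.0 m³/s at t = 08:30

Subtracting baseflow gives direct-runoff ordinates: 0.0, 1.0, 10.0, 14.0, 16.0, 28.0, 50.0, 54.0, 83.0, 102.0, 119.0, 94.0, 74.0, 0.0 m³/s.
The maximum is 119.0 m³/s, occurring at the reading for t = 08:30.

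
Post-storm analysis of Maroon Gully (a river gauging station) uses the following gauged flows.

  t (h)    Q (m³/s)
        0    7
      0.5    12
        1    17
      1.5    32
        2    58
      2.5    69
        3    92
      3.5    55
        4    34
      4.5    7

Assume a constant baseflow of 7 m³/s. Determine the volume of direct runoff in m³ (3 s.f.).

Direct-runoff ordinates (Q − Q_b): 0.0, 5.0, 10.0, 25.0, 51.0, 62.0, 85.0, 48.0, 27.0, 0.0 m³/s.
ΣQ_DR = 313.0 m³/s.
With Δt = 0.5 h = 1800 s, V = ΣQ_DR · Δt = 313.0 × 1800 = 5.63 × 10^5 m³.

V ≈ 5.63 × 10^5 m³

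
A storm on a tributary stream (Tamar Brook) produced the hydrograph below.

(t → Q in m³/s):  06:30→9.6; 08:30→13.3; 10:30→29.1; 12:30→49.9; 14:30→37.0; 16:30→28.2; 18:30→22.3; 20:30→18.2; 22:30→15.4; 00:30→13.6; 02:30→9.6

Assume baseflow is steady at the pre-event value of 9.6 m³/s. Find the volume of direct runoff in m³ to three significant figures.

V ≈ 1.01 × 10^6 m³

Direct-runoff ordinates (Q − Q_b): 0.0, 3.7, 19.5, 40.3, 27.4, 18.6, 12.7, 8.6, 5.8, 4.0, 0.0 m³/s.
ΣQ_DR = 140.6 m³/s.
With Δt = 2 h = 7200 s, V = ΣQ_DR · Δt = 140.6 × 7200 = 1.01 × 10^6 m³.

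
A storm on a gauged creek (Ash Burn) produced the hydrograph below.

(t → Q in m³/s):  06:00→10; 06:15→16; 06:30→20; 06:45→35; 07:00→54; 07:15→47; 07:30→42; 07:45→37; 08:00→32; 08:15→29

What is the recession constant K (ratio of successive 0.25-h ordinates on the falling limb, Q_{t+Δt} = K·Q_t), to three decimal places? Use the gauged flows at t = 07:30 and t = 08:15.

K ≈ 0.884

Using the recession-limb readings at t = 07:30 and t = 08:15: Q falls from 42 to 29 m³/s over 3 intervals.
K = (Q₂/Q₁)^(1/3) = (29/42)^(1/3) = 0.884.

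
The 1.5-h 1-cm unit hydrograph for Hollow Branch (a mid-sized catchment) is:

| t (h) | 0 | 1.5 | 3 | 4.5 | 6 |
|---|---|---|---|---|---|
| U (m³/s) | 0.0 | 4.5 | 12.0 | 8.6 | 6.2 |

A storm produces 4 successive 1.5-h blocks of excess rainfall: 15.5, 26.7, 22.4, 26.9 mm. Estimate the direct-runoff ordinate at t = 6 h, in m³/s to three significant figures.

By discrete convolution, Q_j = Σ (P_i / 10 mm) · U_{j−i}.
At t = 6 h (j=4): Q = (15.5/10)·6.2 + (26.7/10)·8.6 + (22.4/10)·12.0 + (26.9/10)·4.5 = 71.6 m³/s.

Q ≈ 71.6 m³/s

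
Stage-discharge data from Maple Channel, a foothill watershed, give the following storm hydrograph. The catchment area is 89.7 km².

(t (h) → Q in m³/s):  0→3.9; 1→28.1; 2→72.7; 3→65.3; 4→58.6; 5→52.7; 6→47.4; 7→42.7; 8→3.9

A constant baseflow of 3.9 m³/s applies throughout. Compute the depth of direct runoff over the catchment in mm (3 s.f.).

d ≈ 13.7 mm

Direct runoff: 0.0, 24.2, 68.8, 61.4, 54.7, 48.8, 43.5, 38.8, 0.0 m³/s; ΣQ_DR = 340.2 m³/s.
V = ΣQ_DR · Δt = 340.2 × 3600 s = 1.225 × 10^6 m³.
Over A = 89.7 km², depth = V / A = 13.7 mm.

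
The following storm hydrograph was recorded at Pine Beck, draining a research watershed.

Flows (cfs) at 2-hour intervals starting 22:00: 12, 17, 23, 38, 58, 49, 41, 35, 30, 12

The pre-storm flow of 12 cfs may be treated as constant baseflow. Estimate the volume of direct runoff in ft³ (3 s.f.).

Direct-runoff ordinates (Q − Q_b): 0.0, 5.0, 11.0, 26.0, 46.0, 37.0, 29.0, 23.0, 18.0, 0.0 cfs.
ΣQ_DR = 195.0 cfs.
With Δt = 2 h = 7200 s, V = ΣQ_DR · Δt = 195.0 × 7200 = 1.40 × 10^6 ft³.

V ≈ 1.40 × 10^6 ft³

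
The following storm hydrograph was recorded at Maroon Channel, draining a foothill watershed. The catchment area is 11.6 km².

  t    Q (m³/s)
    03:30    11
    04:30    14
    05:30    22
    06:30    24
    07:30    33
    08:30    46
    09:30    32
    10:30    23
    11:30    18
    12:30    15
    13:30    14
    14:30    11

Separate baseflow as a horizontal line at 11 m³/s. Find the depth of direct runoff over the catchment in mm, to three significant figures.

d ≈ 40.7 mm

Direct runoff: 0.0, 3.0, 11.0, 13.0, 22.0, 35.0, 21.0, 12.0, 7.0, 4.0, 3.0, 0.0 m³/s; ΣQ_DR = 131.0 m³/s.
V = ΣQ_DR · Δt = 131.0 × 3600 s = 4.716 × 10^5 m³.
Over A = 11.6 km², depth = V / A = 40.7 mm.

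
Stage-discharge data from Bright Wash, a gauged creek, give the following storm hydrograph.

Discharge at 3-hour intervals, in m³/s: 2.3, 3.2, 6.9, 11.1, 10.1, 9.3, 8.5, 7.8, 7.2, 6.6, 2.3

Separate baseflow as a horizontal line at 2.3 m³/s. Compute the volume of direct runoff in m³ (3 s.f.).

Direct-runoff ordinates (Q − Q_b): 0.0, 0.9, 4.6, 8.8, 7.8, 7.0, 6.2, 5.5, 4.9, 4.3, 0.0 m³/s.
ΣQ_DR = 50.00 m³/s.
With Δt = 3 h = 10800 s, V = ΣQ_DR · Δt = 50.00 × 10800 = 5.40 × 10^5 m³.

V ≈ 5.40 × 10^5 m³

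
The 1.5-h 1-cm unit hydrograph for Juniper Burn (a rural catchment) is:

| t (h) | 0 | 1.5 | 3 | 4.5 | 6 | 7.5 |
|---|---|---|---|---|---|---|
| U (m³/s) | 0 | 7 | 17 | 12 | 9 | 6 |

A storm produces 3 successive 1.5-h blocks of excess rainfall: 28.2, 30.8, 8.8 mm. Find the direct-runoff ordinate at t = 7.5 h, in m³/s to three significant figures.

By discrete convolution, Q_j = Σ (P_i / 10 mm) · U_{j−i}.
At t = 7.5 h (j=5): Q = (28.2/10)·6 + (30.8/10)·9 + (8.8/10)·12 = 55.2 m³/s.

Q ≈ 55.2 m³/s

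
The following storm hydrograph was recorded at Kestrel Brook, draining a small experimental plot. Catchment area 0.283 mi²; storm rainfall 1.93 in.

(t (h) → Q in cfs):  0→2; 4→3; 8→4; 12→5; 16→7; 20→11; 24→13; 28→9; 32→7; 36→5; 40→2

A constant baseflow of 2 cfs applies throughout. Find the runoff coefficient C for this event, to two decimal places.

ΣQ_DR = 46.00 cfs; V = ΣQ_DR·Δt = 6.624 × 10^5 ft³.
Runoff depth d = V / A = 1.008 in.
C = d / P = 1.008 / 1.93 = 0.52.

C ≈ 0.52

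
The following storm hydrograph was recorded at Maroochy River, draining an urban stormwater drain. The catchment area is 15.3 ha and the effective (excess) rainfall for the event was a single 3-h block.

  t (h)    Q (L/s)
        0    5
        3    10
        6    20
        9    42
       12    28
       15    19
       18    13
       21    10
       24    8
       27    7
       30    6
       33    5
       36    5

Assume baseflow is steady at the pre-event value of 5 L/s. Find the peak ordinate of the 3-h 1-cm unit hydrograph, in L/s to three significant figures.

Direct runoff: 0.0, 5.0, 15.0, 37.0, 23.0, 14.0, 8.0, 5.0, 3.0, 2.0, 1.0, 0.0, 0.0 L/s; ΣQ_DR = 113.0 L/s, peak = 37.0 L/s.
Runoff depth d = ΣQ_DR·Δt / A = 113.0 × 10800 / (15.3 ha) = 7.976 mm.
The 1-cm UH is the DRH scaled by (10 mm)/d, so U_p = 37.0 × 10/7.976 = 46.4 L/s.

U_p ≈ 46.4 L/s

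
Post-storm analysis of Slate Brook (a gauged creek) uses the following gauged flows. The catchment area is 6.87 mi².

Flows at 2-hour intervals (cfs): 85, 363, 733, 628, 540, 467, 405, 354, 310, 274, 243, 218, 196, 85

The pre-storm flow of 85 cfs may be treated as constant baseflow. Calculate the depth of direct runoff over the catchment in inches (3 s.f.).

d ≈ 1.67 in

Direct runoff: 0.0, 278.0, 648.0, 543.0, 455.0, 382.0, 320.0, 269.0, 225.0, 189.0, 158.0, 133.0, 111.0, 0.0 cfs; ΣQ_DR = 3711 cfs.
V = ΣQ_DR · Δt = 3711 × 7200 s = 2.672 × 10^7 ft³.
Over A = 6.87 mi², depth = V / A = 1.67 in.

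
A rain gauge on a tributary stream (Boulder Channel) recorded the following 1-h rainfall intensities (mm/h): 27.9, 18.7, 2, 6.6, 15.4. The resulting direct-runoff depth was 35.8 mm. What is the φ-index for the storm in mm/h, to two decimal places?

φ ≈ 8.73 mm/h

Only the 3 blocks with intensity above φ contribute runoff: 27.9, 18.7, 15.4 mm/h.
Σ(I−φ)·Δt = d  ⇒  (27.9+18.7+15.4 − 3φ)·1 = 35.8
φ = (62.00 − 35.8/1) / 3 = 8.73 mm/h.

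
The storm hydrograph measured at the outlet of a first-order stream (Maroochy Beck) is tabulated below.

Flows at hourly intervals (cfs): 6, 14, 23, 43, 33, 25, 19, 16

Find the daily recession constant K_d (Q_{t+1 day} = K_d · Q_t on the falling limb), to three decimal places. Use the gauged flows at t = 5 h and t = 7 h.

Between t = 5 h and t = 7 h the flow falls from 25 to 16 cfs over 2×1 h = 2 h.
Per-interval ratio K = (16/25)^(1/2) = 0.8000; K_d = K^(24/1) = 0.005.

K_d ≈ 0.005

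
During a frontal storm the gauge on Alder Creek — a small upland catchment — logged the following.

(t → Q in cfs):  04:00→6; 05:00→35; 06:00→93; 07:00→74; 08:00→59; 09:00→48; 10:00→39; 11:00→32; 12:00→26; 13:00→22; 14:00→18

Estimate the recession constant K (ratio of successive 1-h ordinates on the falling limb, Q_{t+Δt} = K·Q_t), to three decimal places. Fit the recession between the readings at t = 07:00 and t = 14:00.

K ≈ 0.817

Using the recession-limb readings at t = 07:00 and t = 14:00: Q falls from 74 to 18 cfs over 7 intervals.
K = (Q₂/Q₁)^(1/7) = (18/74)^(1/7) = 0.817.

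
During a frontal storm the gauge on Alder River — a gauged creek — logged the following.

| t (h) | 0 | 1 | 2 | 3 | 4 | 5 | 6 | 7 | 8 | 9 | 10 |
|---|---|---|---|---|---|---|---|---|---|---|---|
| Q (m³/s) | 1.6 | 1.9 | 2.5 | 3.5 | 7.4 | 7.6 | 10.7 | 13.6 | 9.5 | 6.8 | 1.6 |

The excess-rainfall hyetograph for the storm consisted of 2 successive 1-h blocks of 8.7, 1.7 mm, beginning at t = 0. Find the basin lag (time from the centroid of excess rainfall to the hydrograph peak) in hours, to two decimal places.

Centroid of excess rainfall: t_c = Σ P_i·t̄_i / ΣP_i = 0.6635 h (block centres at 0.5, 1.5 h).
Hydrograph peak occurs at t = 7 h, so basin lag t_L = 7 − 0.6635 = 6.34 h.

t_L ≈ 6.34 h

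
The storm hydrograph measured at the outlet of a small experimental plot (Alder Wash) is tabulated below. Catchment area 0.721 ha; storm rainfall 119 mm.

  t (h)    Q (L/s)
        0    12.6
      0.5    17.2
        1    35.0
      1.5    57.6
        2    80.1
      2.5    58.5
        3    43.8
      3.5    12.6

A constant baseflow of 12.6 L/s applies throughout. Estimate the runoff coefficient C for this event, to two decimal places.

ΣQ_DR = 216.6 L/s; V = ΣQ_DR·Δt = 3.899 × 10^5 L.
Runoff depth d = V / A = 54.07 mm.
C = d / P = 54.07 / 119 = 0.45.

C ≈ 0.45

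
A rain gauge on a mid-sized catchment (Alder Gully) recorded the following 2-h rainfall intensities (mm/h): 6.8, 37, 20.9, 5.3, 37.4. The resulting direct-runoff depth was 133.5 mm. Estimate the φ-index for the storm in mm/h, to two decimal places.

φ ≈ 9.52 mm/h

Only the 3 blocks with intensity above φ contribute runoff: 37, 20.9, 37.4 mm/h.
Σ(I−φ)·Δt = d  ⇒  (37+20.9+37.4 − 3φ)·2 = 133.5
φ = (95.30 − 133.5/2) / 3 = 9.52 mm/h.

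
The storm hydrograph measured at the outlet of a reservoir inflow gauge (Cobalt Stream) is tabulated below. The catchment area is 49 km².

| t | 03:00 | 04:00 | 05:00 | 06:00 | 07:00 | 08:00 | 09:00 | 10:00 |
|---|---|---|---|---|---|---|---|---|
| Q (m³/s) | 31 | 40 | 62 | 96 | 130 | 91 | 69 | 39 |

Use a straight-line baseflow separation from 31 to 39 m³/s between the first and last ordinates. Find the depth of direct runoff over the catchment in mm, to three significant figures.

d ≈ 20.4 mm

Direct runoff: 0.00, 7.86, 28.71, 61.57, 94.43, 54.29, 31.14, 0.00 m³/s; ΣQ_DR = 278.0 m³/s.
V = ΣQ_DR · Δt = 278.0 × 3600 s = 1.001 × 10^6 m³.
Over A = 49 km², depth = V / A = 20.4 mm.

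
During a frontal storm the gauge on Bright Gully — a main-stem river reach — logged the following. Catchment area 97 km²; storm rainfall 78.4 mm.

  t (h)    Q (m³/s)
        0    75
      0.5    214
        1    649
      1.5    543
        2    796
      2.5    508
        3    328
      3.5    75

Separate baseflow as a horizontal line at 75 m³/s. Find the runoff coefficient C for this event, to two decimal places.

C ≈ 0.61

ΣQ_DR = 2588 m³/s; V = ΣQ_DR·Δt = 4.658 × 10^6 m³.
Runoff depth d = V / A = 48.02 mm.
C = d / P = 48.02 / 78.4 = 0.61.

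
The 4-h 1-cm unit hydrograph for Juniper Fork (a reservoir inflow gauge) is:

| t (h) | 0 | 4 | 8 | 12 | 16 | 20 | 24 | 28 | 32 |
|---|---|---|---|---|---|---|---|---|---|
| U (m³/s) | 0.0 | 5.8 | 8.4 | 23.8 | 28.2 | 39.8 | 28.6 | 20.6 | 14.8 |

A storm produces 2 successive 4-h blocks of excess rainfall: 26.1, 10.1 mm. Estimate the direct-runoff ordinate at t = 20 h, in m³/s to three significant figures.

Q ≈ 132 m³/s

By discrete convolution, Q_j = Σ (P_i / 10 mm) · U_{j−i}.
At t = 20 h (j=5): Q = (26.1/10)·39.8 + (10.1/10)·28.2 = 132 m³/s.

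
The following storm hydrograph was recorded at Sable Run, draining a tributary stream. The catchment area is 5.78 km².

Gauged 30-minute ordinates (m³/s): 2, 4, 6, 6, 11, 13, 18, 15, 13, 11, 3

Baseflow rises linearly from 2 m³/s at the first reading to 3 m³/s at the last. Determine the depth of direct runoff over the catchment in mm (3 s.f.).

d ≈ 23.2 mm

Direct runoff: 0.00, 1.90, 3.80, 3.70, 8.60, 10.50, 15.40, 12.30, 10.20, 8.10, 0.00 m³/s; ΣQ_DR = 74.50 m³/s.
V = ΣQ_DR · Δt = 74.50 × 1800 s = 1.341 × 10^5 m³.
Over A = 5.78 km², depth = V / A = 23.2 mm.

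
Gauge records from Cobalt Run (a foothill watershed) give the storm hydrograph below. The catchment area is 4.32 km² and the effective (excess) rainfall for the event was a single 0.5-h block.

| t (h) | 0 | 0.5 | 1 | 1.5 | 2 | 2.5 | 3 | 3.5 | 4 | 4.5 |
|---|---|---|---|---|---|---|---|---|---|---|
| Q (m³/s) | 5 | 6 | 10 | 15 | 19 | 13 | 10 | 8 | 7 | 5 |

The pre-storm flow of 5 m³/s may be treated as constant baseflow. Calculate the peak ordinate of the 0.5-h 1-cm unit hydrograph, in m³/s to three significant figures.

Direct runoff: 0.0, 1.0, 5.0, 10.0, 14.0, 8.0, 5.0, 3.0, 2.0, 0.0 m³/s; ΣQ_DR = 48.00 m³/s, peak = 14.0 m³/s.
Runoff depth d = ΣQ_DR·Δt / A = 48.00 × 1800 / (4.32 km²) = 20.00 mm.
The 1-cm UH is the DRH scaled by (10 mm)/d, so U_p = 14.0 × 10/20.00 = 7.00 m³/s.

U_p ≈ 7.00 m³/s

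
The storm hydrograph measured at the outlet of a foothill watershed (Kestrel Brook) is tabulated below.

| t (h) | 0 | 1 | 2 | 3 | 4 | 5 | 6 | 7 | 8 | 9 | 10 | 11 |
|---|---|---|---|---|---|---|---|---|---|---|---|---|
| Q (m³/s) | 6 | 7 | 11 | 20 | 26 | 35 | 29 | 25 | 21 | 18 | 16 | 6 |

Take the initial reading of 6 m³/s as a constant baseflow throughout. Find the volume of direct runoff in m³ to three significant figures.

Direct-runoff ordinates (Q − Q_b): 0.0, 1.0, 5.0, 14.0, 20.0, 29.0, 23.0, 19.0, 15.0, 12.0, 10.0, 0.0 m³/s.
ΣQ_DR = 148.0 m³/s.
With Δt = 1 h = 3600 s, V = ΣQ_DR · Δt = 148.0 × 3600 = 5.33 × 10^5 m³.

V ≈ 5.33 × 10^5 m³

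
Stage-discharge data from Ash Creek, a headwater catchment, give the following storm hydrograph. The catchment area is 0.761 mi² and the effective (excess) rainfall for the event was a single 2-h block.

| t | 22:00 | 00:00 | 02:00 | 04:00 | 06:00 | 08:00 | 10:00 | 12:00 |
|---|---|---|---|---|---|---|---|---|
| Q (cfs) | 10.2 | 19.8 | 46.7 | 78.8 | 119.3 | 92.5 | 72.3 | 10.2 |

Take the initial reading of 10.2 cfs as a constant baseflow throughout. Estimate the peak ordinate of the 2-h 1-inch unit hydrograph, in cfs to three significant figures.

Direct runoff: 0.0, 9.6, 36.5, 68.6, 109.1, 82.3, 62.1, 0.0 cfs; ΣQ_DR = 368.2 cfs, peak = 109.1 cfs.
Runoff depth d = ΣQ_DR·Δt / A = 368.2 × 7200 / (0.761 mi²) = 1.499 in.
The 1-inch UH is the DRH scaled by (1 in)/d, so U_p = 109.1 × 1/1.499 = 72.8 cfs.

U_p ≈ 72.8 cfs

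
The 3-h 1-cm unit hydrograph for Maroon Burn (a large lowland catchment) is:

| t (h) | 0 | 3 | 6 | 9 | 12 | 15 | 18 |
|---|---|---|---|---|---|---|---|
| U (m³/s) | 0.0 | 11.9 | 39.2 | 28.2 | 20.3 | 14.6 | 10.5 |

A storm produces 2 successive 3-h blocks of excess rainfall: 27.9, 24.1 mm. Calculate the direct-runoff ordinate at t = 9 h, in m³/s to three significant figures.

By discrete convolution, Q_j = Σ (P_i / 10 mm) · U_{j−i}.
At t = 9 h (j=3): Q = (27.9/10)·28.2 + (24.1/10)·39.2 = 173 m³/s.

Q ≈ 173 m³/s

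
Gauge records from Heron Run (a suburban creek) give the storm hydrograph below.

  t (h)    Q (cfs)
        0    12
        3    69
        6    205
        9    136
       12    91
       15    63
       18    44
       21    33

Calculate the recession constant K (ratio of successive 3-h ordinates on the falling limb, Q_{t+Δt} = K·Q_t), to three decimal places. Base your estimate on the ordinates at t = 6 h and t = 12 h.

Using the recession-limb readings at t = 6 h and t = 12 h: Q falls from 205 to 91 cfs over 2 intervals.
K = (Q₂/Q₁)^(1/2) = (91/205)^(1/2) = 0.666.

K ≈ 0.666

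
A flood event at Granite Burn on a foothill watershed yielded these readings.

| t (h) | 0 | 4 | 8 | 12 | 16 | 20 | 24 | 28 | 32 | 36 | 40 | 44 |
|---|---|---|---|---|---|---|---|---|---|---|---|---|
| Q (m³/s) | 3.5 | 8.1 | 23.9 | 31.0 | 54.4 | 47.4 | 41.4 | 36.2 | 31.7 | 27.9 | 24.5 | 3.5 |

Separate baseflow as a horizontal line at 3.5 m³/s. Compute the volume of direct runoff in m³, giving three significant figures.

V ≈ 4.20 × 10^6 m³

Direct-runoff ordinates (Q − Q_b): 0.0, 4.6, 20.4, 27.5, 50.9, 43.9, 37.9, 32.7, 28.2, 24.4, 21.0, 0.0 m³/s.
ΣQ_DR = 291.5 m³/s.
With Δt = 4 h = 14400 s, V = ΣQ_DR · Δt = 291.5 × 14400 = 4.20 × 10^6 m³.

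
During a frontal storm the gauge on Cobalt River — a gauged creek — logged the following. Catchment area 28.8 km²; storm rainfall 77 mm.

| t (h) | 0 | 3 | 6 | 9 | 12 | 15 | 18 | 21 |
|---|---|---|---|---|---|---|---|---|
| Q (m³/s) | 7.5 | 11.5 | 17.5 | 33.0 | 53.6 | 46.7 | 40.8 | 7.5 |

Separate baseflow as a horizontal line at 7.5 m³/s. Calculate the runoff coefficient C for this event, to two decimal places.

ΣQ_DR = 158.1 m³/s; V = ΣQ_DR·Δt = 1.707 × 10^6 m³.
Runoff depth d = V / A = 59.29 mm.
C = d / P = 59.29 / 77 = 0.77.

C ≈ 0.77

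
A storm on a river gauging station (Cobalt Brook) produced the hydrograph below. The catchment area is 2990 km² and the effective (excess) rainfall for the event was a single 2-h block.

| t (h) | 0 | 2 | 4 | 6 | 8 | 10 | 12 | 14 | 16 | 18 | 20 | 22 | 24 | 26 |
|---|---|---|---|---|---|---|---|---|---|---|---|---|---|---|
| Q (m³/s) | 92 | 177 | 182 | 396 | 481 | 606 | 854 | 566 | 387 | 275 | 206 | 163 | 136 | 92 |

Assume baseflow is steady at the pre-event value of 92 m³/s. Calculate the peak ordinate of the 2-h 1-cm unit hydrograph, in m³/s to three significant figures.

U_p ≈ 952 m³/s

Direct runoff: 0.0, 85.0, 90.0, 304.0, 389.0, 514.0, 762.0, 474.0, 295.0, 183.0, 114.0, 71.0, 44.0, 0.0 m³/s; ΣQ_DR = 3325 m³/s, peak = 762.0 m³/s.
Runoff depth d = ΣQ_DR·Δt / A = 3325 × 7200 / (2990 km²) = 8.007 mm.
The 1-cm UH is the DRH scaled by (10 mm)/d, so U_p = 762.0 × 10/8.007 = 952 m³/s.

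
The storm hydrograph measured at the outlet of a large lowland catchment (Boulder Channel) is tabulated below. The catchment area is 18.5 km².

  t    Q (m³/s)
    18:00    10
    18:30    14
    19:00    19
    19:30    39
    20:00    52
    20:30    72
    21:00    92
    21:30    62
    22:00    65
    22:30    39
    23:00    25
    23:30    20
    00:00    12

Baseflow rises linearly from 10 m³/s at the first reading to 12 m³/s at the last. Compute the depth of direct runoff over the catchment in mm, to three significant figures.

d ≈ 36.8 mm

Direct runoff: 0.00, 3.83, 8.67, 28.50, 41.33, 61.17, 81.00, 50.83, 53.67, 27.50, 13.33, 8.17, 0.00 m³/s; ΣQ_DR = 378.0 m³/s.
V = ΣQ_DR · Δt = 378.0 × 1800 s = 6.804 × 10^5 m³.
Over A = 18.5 km², depth = V / A = 36.8 mm.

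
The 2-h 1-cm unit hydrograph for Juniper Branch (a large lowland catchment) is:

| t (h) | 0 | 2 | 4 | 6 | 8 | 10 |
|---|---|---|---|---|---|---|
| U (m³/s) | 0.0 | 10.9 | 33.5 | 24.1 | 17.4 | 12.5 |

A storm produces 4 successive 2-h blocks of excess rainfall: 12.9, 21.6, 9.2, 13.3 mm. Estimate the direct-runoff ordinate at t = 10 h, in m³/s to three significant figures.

Q ≈ 120 m³/s

By discrete convolution, Q_j = Σ (P_i / 10 mm) · U_{j−i}.
At t = 10 h (j=5): Q = (12.9/10)·12.5 + (21.6/10)·17.4 + (9.2/10)·24.1 + (13.3/10)·33.5 = 120 m³/s.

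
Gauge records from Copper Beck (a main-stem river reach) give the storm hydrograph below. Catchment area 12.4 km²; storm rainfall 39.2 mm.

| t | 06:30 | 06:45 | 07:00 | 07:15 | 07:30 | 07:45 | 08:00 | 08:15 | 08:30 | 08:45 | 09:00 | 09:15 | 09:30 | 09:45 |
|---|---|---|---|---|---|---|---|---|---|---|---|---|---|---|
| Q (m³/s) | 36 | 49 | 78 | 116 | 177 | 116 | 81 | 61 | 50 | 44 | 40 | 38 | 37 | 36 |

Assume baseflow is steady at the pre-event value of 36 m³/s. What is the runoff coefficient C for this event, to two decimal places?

C ≈ 0.84

ΣQ_DR = 455.0 m³/s; V = ΣQ_DR·Δt = 4.095 × 10^5 m³.
Runoff depth d = V / A = 33.02 mm.
C = d / P = 33.02 / 39.2 = 0.84.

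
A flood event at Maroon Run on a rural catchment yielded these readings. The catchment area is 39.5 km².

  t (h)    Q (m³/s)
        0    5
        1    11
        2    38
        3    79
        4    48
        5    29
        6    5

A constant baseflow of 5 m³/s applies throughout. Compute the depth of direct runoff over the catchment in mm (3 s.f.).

d ≈ 16.4 mm

Direct runoff: 0.0, 6.0, 33.0, 74.0, 43.0, 24.0, 0.0 m³/s; ΣQ_DR = 180.0 m³/s.
V = ΣQ_DR · Δt = 180.0 × 3600 s = 6.480 × 10^5 m³.
Over A = 39.5 km², depth = V / A = 16.4 mm.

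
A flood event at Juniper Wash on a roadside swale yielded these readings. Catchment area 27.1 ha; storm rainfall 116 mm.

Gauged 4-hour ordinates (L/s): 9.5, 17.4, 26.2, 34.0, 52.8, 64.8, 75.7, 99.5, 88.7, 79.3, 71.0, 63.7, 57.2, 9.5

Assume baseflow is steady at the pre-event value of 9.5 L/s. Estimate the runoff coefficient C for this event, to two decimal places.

C ≈ 0.28

ΣQ_DR = 616.3 L/s; V = ΣQ_DR·Δt = 8.875 × 10^6 L.
Runoff depth d = V / A = 32.75 mm.
C = d / P = 32.75 / 116 = 0.28.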